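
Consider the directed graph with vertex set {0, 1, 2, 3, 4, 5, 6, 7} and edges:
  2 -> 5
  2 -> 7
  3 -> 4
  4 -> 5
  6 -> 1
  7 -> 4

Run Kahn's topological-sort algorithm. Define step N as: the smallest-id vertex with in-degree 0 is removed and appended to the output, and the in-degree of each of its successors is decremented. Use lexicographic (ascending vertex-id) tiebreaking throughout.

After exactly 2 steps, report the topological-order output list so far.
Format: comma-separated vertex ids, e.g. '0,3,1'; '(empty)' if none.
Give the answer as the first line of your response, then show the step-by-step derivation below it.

0,2

step 1: output 0; order=[0]; indeg=(0,1,0,0,2,2,0,1)
step 2: output 2; order=[0,2]; indeg=(0,1,0,0,2,1,0,0)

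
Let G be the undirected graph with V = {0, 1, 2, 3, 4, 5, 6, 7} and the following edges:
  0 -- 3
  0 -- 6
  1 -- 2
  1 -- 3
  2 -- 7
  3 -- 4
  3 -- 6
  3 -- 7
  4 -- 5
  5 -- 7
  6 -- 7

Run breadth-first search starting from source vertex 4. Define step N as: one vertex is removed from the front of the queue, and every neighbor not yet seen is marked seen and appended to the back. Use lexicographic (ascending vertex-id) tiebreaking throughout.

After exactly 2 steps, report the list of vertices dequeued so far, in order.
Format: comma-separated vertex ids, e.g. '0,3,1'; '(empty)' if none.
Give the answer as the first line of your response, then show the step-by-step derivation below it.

4,3

step 1: dequeue 4; queue=[3,5]; order=4
step 2: dequeue 3; queue=[5,0,1,6,7]; order=4,3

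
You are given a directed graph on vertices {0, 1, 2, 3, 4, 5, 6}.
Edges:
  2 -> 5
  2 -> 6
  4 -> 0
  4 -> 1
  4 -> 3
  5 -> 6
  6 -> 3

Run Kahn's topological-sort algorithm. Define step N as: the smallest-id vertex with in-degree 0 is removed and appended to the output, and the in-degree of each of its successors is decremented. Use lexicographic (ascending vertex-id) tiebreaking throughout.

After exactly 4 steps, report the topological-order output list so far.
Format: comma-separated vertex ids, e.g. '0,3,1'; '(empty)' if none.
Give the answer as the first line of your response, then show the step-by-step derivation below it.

2,4,0,1

step 1: output 2; order=[2]; indeg=(1,1,0,2,0,0,1)
step 2: output 4; order=[2,4]; indeg=(0,0,0,1,0,0,1)
step 3: output 0; order=[2,4,0]; indeg=(0,0,0,1,0,0,1)
step 4: output 1; order=[2,4,0,1]; indeg=(0,0,0,1,0,0,1)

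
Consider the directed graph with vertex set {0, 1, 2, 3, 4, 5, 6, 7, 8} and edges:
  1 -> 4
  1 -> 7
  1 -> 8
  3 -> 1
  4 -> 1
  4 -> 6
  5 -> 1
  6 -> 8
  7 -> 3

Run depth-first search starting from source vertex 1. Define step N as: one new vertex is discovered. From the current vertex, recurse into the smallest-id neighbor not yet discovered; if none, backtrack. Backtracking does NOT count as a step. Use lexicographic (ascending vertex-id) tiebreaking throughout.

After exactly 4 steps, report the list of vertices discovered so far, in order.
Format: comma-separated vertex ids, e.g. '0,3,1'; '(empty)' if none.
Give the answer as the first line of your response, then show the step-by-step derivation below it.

1,4,6,8

step 1: discover 1; path=1; order=1
step 2: discover 4; path=1>4; order=1,4
step 3: discover 6; path=1>4>6; order=1,4,6
step 4: discover 8; path=1>4>6>8; order=1,4,6,8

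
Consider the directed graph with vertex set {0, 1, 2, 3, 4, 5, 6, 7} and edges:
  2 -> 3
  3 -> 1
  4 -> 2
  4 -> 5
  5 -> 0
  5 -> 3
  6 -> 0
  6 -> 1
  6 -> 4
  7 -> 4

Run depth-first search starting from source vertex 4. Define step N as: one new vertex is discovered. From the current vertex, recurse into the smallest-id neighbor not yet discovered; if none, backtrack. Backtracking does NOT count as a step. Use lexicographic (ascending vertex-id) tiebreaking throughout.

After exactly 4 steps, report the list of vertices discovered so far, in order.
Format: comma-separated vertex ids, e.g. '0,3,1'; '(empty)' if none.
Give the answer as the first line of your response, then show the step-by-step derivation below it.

4,2,3,1

step 1: discover 4; path=4; order=4
step 2: discover 2; path=4>2; order=4,2
step 3: discover 3; path=4>2>3; order=4,2,3
step 4: discover 1; path=4>2>3>1; order=4,2,3,1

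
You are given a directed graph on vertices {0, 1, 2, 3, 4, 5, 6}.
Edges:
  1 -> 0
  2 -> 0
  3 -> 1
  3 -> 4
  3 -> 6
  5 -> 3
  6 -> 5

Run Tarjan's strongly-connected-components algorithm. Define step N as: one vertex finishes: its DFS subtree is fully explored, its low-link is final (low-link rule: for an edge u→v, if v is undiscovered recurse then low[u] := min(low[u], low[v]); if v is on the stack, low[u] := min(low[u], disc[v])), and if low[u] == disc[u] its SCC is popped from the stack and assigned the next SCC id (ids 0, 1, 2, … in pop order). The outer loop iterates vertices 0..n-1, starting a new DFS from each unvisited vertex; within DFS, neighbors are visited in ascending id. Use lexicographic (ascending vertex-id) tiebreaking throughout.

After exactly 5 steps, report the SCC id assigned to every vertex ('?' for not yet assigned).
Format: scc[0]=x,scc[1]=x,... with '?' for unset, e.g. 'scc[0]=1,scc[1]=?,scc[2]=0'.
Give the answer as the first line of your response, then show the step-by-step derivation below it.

scc[0]=0,scc[1]=1,scc[2]=2,scc[3]=?,scc[4]=3,scc[5]=?,scc[6]=?

step 1: low=(low[0]=0,low[1]=?,low[2]=?,low[3]=?,low[4]=?,low[5]=?,low[6]=?); scc=(scc[0]=0,scc[1]=?,scc[2]=?,scc[3]=?,scc[4]=?,scc[5]=?,scc[6]=?)
step 2: low=(low[0]=0,low[1]=1,low[2]=?,low[3]=?,low[4]=?,low[5]=?,low[6]=?); scc=(scc[0]=0,scc[1]=1,scc[2]=?,scc[3]=?,scc[4]=?,scc[5]=?,scc[6]=?)
step 3: low=(low[0]=0,low[1]=1,low[2]=2,low[3]=?,low[4]=?,low[5]=?,low[6]=?); scc=(scc[0]=0,scc[1]=1,scc[2]=2,scc[3]=?,scc[4]=?,scc[5]=?,scc[6]=?)
step 4: low=(low[0]=0,low[1]=1,low[2]=2,low[3]=3,low[4]=4,low[5]=?,low[6]=?); scc=(scc[0]=0,scc[1]=1,scc[2]=2,scc[3]=?,scc[4]=3,scc[5]=?,scc[6]=?)
step 5: low=(low[0]=0,low[1]=1,low[2]=2,low[3]=3,low[4]=4,low[5]=3,low[6]=5); scc=(scc[0]=0,scc[1]=1,scc[2]=2,scc[3]=?,scc[4]=3,scc[5]=?,scc[6]=?)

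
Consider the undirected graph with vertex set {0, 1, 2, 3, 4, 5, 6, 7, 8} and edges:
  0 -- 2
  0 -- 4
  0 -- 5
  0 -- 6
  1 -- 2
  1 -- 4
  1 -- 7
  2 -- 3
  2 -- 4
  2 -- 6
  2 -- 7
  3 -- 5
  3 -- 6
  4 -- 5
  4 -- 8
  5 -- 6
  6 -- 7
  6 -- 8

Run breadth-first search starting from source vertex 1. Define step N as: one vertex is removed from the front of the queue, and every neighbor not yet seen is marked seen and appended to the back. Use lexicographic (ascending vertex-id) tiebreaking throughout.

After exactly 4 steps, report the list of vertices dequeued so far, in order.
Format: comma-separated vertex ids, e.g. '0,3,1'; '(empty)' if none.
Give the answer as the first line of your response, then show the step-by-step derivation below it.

1,2,4,7

step 1: dequeue 1; queue=[2,4,7]; order=1
step 2: dequeue 2; queue=[4,7,0,3,6]; order=1,2
step 3: dequeue 4; queue=[7,0,3,6,5,8]; order=1,2,4
step 4: dequeue 7; queue=[0,3,6,5,8]; order=1,2,4,7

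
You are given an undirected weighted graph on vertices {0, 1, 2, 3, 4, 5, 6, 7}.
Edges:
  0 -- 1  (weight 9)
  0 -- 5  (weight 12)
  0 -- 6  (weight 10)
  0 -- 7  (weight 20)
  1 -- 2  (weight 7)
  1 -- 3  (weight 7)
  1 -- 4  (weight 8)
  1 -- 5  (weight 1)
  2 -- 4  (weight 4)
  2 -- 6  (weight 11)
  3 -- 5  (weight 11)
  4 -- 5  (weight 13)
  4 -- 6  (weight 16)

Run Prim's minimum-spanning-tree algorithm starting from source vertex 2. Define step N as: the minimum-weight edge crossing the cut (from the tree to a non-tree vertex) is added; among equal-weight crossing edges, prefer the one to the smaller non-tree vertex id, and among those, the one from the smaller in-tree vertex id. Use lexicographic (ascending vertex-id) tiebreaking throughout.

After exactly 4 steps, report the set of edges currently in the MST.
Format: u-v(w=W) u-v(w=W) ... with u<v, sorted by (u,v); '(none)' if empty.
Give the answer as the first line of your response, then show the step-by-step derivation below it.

1-2(w=7) 1-3(w=7) 1-5(w=1) 2-4(w=4)

step 1: add edge 2-4 (w=4); MST = {2-4(w=4)}
step 2: add edge 1-2 (w=7); MST = {1-2(w=7) 2-4(w=4)}
step 3: add edge 1-5 (w=1); MST = {1-2(w=7) 1-5(w=1) 2-4(w=4)}
step 4: add edge 1-3 (w=7); MST = {1-2(w=7) 1-3(w=7) 1-5(w=1) 2-4(w=4)}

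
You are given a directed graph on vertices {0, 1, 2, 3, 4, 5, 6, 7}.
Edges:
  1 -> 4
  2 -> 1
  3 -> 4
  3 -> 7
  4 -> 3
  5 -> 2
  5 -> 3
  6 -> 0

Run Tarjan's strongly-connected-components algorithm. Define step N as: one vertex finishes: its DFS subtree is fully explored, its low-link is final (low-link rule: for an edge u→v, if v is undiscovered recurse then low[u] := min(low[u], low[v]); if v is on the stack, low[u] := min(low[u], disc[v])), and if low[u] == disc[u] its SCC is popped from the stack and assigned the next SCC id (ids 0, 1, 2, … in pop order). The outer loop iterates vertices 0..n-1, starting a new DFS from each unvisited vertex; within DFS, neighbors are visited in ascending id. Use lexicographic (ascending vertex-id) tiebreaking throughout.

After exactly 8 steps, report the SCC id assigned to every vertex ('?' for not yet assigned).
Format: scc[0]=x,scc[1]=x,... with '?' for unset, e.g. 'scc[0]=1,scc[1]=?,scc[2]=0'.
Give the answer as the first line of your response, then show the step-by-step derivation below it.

scc[0]=0,scc[1]=3,scc[2]=4,scc[3]=2,scc[4]=2,scc[5]=5,scc[6]=6,scc[7]=1

step 1: low=(low[0]=0,low[1]=?,low[2]=?,low[3]=?,low[4]=?,low[5]=?,low[6]=?,low[7]=?); scc=(scc[0]=0,scc[1]=?,scc[2]=?,scc[3]=?,scc[4]=?,scc[5]=?,scc[6]=?,scc[7]=?)
step 2: low=(low[0]=0,low[1]=1,low[2]=?,low[3]=2,low[4]=2,low[5]=?,low[6]=?,low[7]=4); scc=(scc[0]=0,scc[1]=?,scc[2]=?,scc[3]=?,scc[4]=?,scc[5]=?,scc[6]=?,scc[7]=1)
step 3: low=(low[0]=0,low[1]=1,low[2]=?,low[3]=2,low[4]=2,low[5]=?,low[6]=?,low[7]=4); scc=(scc[0]=0,scc[1]=?,scc[2]=?,scc[3]=?,scc[4]=?,scc[5]=?,scc[6]=?,scc[7]=1)
step 4: low=(low[0]=0,low[1]=1,low[2]=?,low[3]=2,low[4]=2,low[5]=?,low[6]=?,low[7]=4); scc=(scc[0]=0,scc[1]=?,scc[2]=?,scc[3]=2,scc[4]=2,scc[5]=?,scc[6]=?,scc[7]=1)
step 5: low=(low[0]=0,low[1]=1,low[2]=?,low[3]=2,low[4]=2,low[5]=?,low[6]=?,low[7]=4); scc=(scc[0]=0,scc[1]=3,scc[2]=?,scc[3]=2,scc[4]=2,scc[5]=?,scc[6]=?,scc[7]=1)
step 6: low=(low[0]=0,low[1]=1,low[2]=5,low[3]=2,low[4]=2,low[5]=?,low[6]=?,low[7]=4); scc=(scc[0]=0,scc[1]=3,scc[2]=4,scc[3]=2,scc[4]=2,scc[5]=?,scc[6]=?,scc[7]=1)
step 7: low=(low[0]=0,low[1]=1,low[2]=5,low[3]=2,low[4]=2,low[5]=6,low[6]=?,low[7]=4); scc=(scc[0]=0,scc[1]=3,scc[2]=4,scc[3]=2,scc[4]=2,scc[5]=5,scc[6]=?,scc[7]=1)
step 8: low=(low[0]=0,low[1]=1,low[2]=5,low[3]=2,low[4]=2,low[5]=6,low[6]=7,low[7]=4); scc=(scc[0]=0,scc[1]=3,scc[2]=4,scc[3]=2,scc[4]=2,scc[5]=5,scc[6]=6,scc[7]=1)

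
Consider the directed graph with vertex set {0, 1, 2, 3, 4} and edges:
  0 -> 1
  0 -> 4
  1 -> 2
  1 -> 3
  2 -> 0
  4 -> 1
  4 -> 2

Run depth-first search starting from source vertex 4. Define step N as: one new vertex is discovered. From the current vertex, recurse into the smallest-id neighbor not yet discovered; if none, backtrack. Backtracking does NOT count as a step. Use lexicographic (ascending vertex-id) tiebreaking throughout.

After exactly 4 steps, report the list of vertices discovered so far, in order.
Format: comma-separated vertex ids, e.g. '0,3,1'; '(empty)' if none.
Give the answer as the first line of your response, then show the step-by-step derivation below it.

4,1,2,0

step 1: discover 4; path=4; order=4
step 2: discover 1; path=4>1; order=4,1
step 3: discover 2; path=4>1>2; order=4,1,2
step 4: discover 0; path=4>1>2>0; order=4,1,2,0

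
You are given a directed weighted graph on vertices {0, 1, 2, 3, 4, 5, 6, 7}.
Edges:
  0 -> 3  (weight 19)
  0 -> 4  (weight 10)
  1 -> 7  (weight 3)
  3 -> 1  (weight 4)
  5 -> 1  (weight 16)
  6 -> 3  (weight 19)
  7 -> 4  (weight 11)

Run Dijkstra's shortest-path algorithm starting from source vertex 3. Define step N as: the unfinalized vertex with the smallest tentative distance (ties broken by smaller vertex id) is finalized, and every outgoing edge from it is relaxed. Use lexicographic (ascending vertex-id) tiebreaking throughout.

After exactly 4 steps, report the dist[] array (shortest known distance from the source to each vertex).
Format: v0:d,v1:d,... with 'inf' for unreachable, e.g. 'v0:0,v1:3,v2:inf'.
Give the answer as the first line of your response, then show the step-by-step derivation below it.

v0:inf,v1:4,v2:inf,v3:0,v4:18,v5:inf,v6:inf,v7:7

step 1: dist = v0:inf,v1:4,v2:inf,v3:0,v4:inf,v5:inf,v6:inf,v7:inf
step 2: dist = v0:inf,v1:4,v2:inf,v3:0,v4:inf,v5:inf,v6:inf,v7:7
step 3: dist = v0:inf,v1:4,v2:inf,v3:0,v4:18,v5:inf,v6:inf,v7:7
step 4: dist = v0:inf,v1:4,v2:inf,v3:0,v4:18,v5:inf,v6:inf,v7:7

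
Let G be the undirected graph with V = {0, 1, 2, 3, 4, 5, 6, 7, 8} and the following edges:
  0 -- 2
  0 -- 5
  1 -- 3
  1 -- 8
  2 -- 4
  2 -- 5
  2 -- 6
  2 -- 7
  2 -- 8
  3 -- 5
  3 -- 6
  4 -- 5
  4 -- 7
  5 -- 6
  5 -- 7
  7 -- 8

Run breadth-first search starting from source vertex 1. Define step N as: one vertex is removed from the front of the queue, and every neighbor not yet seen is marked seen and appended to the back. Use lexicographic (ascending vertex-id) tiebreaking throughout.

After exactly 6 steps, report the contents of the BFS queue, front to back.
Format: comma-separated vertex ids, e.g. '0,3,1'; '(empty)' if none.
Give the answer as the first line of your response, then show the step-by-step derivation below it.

7,0,4

step 1: dequeue 1; queue=[3,8]; order=1
step 2: dequeue 3; queue=[8,5,6]; order=1,3
step 3: dequeue 8; queue=[5,6,2,7]; order=1,3,8
step 4: dequeue 5; queue=[6,2,7,0,4]; order=1,3,8,5
step 5: dequeue 6; queue=[2,7,0,4]; order=1,3,8,5,6
step 6: dequeue 2; queue=[7,0,4]; order=1,3,8,5,6,2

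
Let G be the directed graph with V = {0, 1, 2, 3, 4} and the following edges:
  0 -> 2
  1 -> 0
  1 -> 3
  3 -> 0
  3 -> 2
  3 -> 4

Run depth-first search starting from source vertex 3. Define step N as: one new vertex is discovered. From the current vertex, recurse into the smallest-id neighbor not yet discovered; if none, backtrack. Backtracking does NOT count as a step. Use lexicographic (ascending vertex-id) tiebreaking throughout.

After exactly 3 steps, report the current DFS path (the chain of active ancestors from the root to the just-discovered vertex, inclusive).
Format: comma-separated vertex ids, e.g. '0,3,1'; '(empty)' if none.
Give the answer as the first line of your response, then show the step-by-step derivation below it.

3,0,2

step 1: discover 3; path=3; order=3
step 2: discover 0; path=3>0; order=3,0
step 3: discover 2; path=3>0>2; order=3,0,2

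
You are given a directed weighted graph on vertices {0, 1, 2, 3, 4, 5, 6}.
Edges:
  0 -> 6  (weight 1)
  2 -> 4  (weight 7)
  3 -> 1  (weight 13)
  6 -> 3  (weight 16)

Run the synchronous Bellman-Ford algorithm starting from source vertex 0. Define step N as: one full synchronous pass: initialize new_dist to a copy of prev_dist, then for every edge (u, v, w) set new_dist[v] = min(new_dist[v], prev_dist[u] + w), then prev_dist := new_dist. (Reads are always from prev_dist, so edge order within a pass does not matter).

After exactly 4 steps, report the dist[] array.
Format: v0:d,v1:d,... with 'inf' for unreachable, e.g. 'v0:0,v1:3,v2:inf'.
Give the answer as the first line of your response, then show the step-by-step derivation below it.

v0:0,v1:30,v2:inf,v3:17,v4:inf,v5:inf,v6:1

step 1: dist = v0:0,v1:inf,v2:inf,v3:inf,v4:inf,v5:inf,v6:1
step 2: dist = v0:0,v1:inf,v2:inf,v3:17,v4:inf,v5:inf,v6:1
step 3: dist = v0:0,v1:30,v2:inf,v3:17,v4:inf,v5:inf,v6:1
step 4: dist = v0:0,v1:30,v2:inf,v3:17,v4:inf,v5:inf,v6:1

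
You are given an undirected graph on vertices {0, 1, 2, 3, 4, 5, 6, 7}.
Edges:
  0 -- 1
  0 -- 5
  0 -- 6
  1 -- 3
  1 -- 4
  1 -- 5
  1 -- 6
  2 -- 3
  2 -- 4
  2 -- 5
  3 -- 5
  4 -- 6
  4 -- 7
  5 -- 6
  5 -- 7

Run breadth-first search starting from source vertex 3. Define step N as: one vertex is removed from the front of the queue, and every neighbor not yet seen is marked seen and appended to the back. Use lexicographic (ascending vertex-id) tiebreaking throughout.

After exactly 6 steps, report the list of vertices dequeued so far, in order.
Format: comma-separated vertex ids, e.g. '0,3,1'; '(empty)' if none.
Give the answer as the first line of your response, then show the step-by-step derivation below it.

3,1,2,5,0,4

step 1: dequeue 3; queue=[1,2,5]; order=3
step 2: dequeue 1; queue=[2,5,0,4,6]; order=3,1
step 3: dequeue 2; queue=[5,0,4,6]; order=3,1,2
step 4: dequeue 5; queue=[0,4,6,7]; order=3,1,2,5
step 5: dequeue 0; queue=[4,6,7]; order=3,1,2,5,0
step 6: dequeue 4; queue=[6,7]; order=3,1,2,5,0,4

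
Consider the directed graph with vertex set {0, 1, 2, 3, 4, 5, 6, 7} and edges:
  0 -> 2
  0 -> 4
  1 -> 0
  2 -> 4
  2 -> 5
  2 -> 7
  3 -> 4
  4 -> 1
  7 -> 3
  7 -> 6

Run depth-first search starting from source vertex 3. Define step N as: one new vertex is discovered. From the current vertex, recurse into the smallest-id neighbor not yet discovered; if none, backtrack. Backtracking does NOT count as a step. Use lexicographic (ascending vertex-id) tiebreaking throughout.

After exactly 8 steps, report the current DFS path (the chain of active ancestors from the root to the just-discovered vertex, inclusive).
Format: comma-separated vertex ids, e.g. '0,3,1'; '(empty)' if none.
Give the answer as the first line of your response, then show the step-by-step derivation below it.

3,4,1,0,2,7,6

step 1: discover 3; path=3; order=3
step 2: discover 4; path=3>4; order=3,4
step 3: discover 1; path=3>4>1; order=3,4,1
step 4: discover 0; path=3>4>1>0; order=3,4,1,0
step 5: discover 2; path=3>4>1>0>2; order=3,4,1,0,2
step 6: discover 5; path=3>4>1>0>2>5; order=3,4,1,0,2,5
step 7: discover 7; path=3>4>1>0>2>7; order=3,4,1,0,2,5,7
step 8: discover 6; path=3>4>1>0>2>7>6; order=3,4,1,0,2,5,7,6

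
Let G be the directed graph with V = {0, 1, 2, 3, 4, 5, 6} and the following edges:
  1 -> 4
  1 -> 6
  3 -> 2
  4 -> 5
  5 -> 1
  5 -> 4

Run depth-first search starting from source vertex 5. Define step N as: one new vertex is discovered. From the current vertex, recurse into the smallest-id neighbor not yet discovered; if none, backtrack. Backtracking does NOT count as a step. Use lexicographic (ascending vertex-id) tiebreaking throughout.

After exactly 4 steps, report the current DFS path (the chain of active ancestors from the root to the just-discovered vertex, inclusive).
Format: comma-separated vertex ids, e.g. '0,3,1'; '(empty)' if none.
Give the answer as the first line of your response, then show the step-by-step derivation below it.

5,1,6

step 1: discover 5; path=5; order=5
step 2: discover 1; path=5>1; order=5,1
step 3: discover 4; path=5>1>4; order=5,1,4
step 4: discover 6; path=5>1>6; order=5,1,4,6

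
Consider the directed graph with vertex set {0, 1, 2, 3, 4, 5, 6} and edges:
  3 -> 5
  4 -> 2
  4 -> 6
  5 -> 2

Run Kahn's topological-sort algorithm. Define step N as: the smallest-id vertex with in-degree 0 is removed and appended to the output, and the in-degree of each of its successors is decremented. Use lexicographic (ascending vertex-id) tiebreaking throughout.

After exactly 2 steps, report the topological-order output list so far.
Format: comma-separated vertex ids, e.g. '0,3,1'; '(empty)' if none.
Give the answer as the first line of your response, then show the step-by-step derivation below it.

0,1

step 1: output 0; order=[0]; indeg=(0,0,2,0,0,1,1)
step 2: output 1; order=[0,1]; indeg=(0,0,2,0,0,1,1)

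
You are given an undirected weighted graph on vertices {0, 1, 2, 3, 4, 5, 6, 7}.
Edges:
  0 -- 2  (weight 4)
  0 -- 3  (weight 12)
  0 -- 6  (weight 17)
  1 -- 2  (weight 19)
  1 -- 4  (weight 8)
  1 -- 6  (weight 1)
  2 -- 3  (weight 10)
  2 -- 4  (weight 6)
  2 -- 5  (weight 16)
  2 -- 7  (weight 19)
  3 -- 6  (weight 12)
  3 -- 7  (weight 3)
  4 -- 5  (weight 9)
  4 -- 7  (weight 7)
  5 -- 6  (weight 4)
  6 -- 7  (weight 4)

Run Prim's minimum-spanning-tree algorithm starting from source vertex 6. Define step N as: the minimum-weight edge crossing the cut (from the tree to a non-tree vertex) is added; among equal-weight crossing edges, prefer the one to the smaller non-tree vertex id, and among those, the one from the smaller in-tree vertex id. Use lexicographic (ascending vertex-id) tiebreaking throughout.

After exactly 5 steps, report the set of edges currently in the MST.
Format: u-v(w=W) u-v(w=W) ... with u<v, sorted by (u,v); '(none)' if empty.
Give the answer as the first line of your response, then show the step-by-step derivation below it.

1-6(w=1) 3-7(w=3) 4-7(w=7) 5-6(w=4) 6-7(w=4)

step 1: add edge 1-6 (w=1); MST = {1-6(w=1)}
step 2: add edge 5-6 (w=4); MST = {1-6(w=1) 5-6(w=4)}
step 3: add edge 6-7 (w=4); MST = {1-6(w=1) 5-6(w=4) 6-7(w=4)}
step 4: add edge 3-7 (w=3); MST = {1-6(w=1) 3-7(w=3) 5-6(w=4) 6-7(w=4)}
step 5: add edge 4-7 (w=7); MST = {1-6(w=1) 3-7(w=3) 4-7(w=7) 5-6(w=4) 6-7(w=4)}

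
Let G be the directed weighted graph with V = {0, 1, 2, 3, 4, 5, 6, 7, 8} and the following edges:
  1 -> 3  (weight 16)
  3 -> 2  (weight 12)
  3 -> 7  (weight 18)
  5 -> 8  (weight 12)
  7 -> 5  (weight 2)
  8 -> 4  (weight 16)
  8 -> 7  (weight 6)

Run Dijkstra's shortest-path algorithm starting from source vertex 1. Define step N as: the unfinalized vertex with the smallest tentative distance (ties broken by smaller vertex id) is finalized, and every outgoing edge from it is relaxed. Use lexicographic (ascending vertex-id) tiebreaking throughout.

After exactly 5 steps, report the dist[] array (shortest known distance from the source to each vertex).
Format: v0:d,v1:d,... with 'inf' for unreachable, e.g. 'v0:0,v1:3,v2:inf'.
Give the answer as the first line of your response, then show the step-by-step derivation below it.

v0:inf,v1:0,v2:28,v3:16,v4:inf,v5:36,v6:inf,v7:34,v8:48

step 1: dist = v0:inf,v1:0,v2:inf,v3:16,v4:inf,v5:inf,v6:inf,v7:inf,v8:inf
step 2: dist = v0:inf,v1:0,v2:28,v3:16,v4:inf,v5:inf,v6:inf,v7:34,v8:inf
step 3: dist = v0:inf,v1:0,v2:28,v3:16,v4:inf,v5:inf,v6:inf,v7:34,v8:inf
step 4: dist = v0:inf,v1:0,v2:28,v3:16,v4:inf,v5:36,v6:inf,v7:34,v8:inf
step 5: dist = v0:inf,v1:0,v2:28,v3:16,v4:inf,v5:36,v6:inf,v7:34,v8:48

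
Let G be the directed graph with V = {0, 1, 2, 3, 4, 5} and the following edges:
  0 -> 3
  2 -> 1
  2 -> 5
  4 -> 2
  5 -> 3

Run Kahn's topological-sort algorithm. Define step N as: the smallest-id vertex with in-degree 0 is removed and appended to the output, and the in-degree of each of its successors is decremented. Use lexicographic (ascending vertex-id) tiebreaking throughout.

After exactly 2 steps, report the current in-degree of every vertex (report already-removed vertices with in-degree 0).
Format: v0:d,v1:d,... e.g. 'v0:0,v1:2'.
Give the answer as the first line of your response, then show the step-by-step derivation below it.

v0:0,v1:1,v2:0,v3:1,v4:0,v5:1

step 1: output 0; order=[0]; indeg=(0,1,1,1,0,1)
step 2: output 4; order=[0,4]; indeg=(0,1,0,1,0,1)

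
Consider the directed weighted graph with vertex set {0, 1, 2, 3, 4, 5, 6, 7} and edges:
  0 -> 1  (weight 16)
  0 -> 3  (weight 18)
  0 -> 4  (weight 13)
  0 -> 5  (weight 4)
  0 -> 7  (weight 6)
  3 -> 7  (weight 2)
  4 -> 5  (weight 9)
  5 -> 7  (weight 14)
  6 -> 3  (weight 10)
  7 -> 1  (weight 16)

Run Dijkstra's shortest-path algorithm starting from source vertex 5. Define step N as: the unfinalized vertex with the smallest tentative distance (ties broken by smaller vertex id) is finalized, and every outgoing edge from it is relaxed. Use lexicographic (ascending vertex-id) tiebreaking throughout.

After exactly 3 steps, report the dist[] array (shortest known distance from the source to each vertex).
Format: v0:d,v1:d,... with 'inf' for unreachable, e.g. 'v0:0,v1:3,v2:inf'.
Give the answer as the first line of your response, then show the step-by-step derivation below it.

v0:inf,v1:30,v2:inf,v3:inf,v4:inf,v5:0,v6:inf,v7:14

step 1: dist = v0:inf,v1:inf,v2:inf,v3:inf,v4:inf,v5:0,v6:inf,v7:14
step 2: dist = v0:inf,v1:30,v2:inf,v3:inf,v4:inf,v5:0,v6:inf,v7:14
step 3: dist = v0:inf,v1:30,v2:inf,v3:inf,v4:inf,v5:0,v6:inf,v7:14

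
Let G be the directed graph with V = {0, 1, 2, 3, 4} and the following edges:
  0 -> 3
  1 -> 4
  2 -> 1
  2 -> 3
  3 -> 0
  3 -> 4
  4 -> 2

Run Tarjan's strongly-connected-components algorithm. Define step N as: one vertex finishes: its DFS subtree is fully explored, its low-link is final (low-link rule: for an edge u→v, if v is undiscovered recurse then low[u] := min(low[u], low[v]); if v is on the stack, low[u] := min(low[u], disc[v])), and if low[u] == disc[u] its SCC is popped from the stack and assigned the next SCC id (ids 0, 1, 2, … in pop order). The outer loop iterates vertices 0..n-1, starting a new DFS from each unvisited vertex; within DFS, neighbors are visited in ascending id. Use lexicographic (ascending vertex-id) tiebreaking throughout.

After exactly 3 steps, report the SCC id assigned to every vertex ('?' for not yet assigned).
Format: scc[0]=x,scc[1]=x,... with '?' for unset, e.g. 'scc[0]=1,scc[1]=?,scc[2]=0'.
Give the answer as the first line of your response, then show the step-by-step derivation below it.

scc[0]=?,scc[1]=?,scc[2]=?,scc[3]=?,scc[4]=?

step 1: low=(low[0]=0,low[1]=2,low[2]=3,low[3]=0,low[4]=2); scc=(scc[0]=?,scc[1]=?,scc[2]=?,scc[3]=?,scc[4]=?)
step 2: low=(low[0]=0,low[1]=2,low[2]=1,low[3]=0,low[4]=2); scc=(scc[0]=?,scc[1]=?,scc[2]=?,scc[3]=?,scc[4]=?)
step 3: low=(low[0]=0,low[1]=2,low[2]=1,low[3]=0,low[4]=1); scc=(scc[0]=?,scc[1]=?,scc[2]=?,scc[3]=?,scc[4]=?)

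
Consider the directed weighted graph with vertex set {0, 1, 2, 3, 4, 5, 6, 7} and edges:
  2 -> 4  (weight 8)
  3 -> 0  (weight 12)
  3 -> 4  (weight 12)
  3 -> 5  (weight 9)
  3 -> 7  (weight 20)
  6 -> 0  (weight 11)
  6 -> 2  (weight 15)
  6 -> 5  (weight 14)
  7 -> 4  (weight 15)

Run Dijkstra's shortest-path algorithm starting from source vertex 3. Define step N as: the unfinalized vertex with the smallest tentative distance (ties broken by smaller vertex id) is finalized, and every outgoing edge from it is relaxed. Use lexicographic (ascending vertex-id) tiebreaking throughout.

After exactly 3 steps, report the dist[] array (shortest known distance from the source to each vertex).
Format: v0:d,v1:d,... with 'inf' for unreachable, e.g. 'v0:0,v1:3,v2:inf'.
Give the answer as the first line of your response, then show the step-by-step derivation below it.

v0:12,v1:inf,v2:inf,v3:0,v4:12,v5:9,v6:inf,v7:20

step 1: dist = v0:12,v1:inf,v2:inf,v3:0,v4:12,v5:9,v6:inf,v7:20
step 2: dist = v0:12,v1:inf,v2:inf,v3:0,v4:12,v5:9,v6:inf,v7:20
step 3: dist = v0:12,v1:inf,v2:inf,v3:0,v4:12,v5:9,v6:inf,v7:20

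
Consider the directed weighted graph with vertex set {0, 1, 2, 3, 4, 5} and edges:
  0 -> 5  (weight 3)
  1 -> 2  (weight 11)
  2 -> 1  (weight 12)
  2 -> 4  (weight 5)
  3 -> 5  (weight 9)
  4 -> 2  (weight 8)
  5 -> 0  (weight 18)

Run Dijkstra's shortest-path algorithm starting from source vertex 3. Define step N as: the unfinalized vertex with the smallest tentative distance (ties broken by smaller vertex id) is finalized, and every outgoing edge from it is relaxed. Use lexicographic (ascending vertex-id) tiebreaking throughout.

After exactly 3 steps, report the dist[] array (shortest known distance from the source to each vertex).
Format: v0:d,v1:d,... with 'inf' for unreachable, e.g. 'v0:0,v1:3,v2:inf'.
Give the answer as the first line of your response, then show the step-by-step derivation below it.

v0:27,v1:inf,v2:inf,v3:0,v4:inf,v5:9

step 1: dist = v0:inf,v1:inf,v2:inf,v3:0,v4:inf,v5:9
step 2: dist = v0:27,v1:inf,v2:inf,v3:0,v4:inf,v5:9
step 3: dist = v0:27,v1:inf,v2:inf,v3:0,v4:inf,v5:9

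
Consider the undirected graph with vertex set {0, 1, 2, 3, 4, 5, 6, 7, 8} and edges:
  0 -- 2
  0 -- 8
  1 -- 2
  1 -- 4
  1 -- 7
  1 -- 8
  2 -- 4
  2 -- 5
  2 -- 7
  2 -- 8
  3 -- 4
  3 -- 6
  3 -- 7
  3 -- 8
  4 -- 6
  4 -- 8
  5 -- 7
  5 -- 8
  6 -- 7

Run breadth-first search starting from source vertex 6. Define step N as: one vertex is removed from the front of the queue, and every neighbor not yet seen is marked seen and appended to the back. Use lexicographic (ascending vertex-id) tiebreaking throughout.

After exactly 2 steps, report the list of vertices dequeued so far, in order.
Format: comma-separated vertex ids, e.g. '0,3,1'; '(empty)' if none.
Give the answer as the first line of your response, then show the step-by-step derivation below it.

6,3

step 1: dequeue 6; queue=[3,4,7]; order=6
step 2: dequeue 3; queue=[4,7,8]; order=6,3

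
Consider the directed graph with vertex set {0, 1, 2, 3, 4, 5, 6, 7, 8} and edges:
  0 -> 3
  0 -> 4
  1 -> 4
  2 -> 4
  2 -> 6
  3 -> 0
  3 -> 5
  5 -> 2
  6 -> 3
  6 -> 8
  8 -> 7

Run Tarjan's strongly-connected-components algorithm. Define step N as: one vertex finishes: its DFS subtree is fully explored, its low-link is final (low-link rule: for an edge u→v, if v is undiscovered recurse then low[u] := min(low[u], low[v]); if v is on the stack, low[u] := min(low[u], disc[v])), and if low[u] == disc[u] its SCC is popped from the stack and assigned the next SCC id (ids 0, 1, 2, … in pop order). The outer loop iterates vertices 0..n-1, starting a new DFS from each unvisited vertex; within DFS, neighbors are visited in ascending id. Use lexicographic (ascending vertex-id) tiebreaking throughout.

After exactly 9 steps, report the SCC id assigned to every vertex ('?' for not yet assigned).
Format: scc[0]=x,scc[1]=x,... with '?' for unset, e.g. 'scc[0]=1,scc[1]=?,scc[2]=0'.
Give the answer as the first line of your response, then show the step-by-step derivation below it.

scc[0]=3,scc[1]=4,scc[2]=3,scc[3]=3,scc[4]=0,scc[5]=3,scc[6]=3,scc[7]=1,scc[8]=2

step 1: low=(low[0]=0,low[1]=?,low[2]=3,low[3]=0,low[4]=4,low[5]=2,low[6]=?,low[7]=?,low[8]=?); scc=(scc[0]=?,scc[1]=?,scc[2]=?,scc[3]=?,scc[4]=0,scc[5]=?,scc[6]=?,scc[7]=?,scc[8]=?)
step 2: low=(low[0]=0,low[1]=?,low[2]=3,low[3]=0,low[4]=4,low[5]=2,low[6]=1,low[7]=7,low[8]=6); scc=(scc[0]=?,scc[1]=?,scc[2]=?,scc[3]=?,scc[4]=0,scc[5]=?,scc[6]=?,scc[7]=1,scc[8]=?)
step 3: low=(low[0]=0,low[1]=?,low[2]=3,low[3]=0,low[4]=4,low[5]=2,low[6]=1,low[7]=7,low[8]=6); scc=(scc[0]=?,scc[1]=?,scc[2]=?,scc[3]=?,scc[4]=0,scc[5]=?,scc[6]=?,scc[7]=1,scc[8]=2)
step 4: low=(low[0]=0,low[1]=?,low[2]=3,low[3]=0,low[4]=4,low[5]=2,low[6]=1,low[7]=7,low[8]=6); scc=(scc[0]=?,scc[1]=?,scc[2]=?,scc[3]=?,scc[4]=0,scc[5]=?,scc[6]=?,scc[7]=1,scc[8]=2)
step 5: low=(low[0]=0,low[1]=?,low[2]=1,low[3]=0,low[4]=4,low[5]=2,low[6]=1,low[7]=7,low[8]=6); scc=(scc[0]=?,scc[1]=?,scc[2]=?,scc[3]=?,scc[4]=0,scc[5]=?,scc[6]=?,scc[7]=1,scc[8]=2)
step 6: low=(low[0]=0,low[1]=?,low[2]=1,low[3]=0,low[4]=4,low[5]=1,low[6]=1,low[7]=7,low[8]=6); scc=(scc[0]=?,scc[1]=?,scc[2]=?,scc[3]=?,scc[4]=0,scc[5]=?,scc[6]=?,scc[7]=1,scc[8]=2)
step 7: low=(low[0]=0,low[1]=?,low[2]=1,low[3]=0,low[4]=4,low[5]=1,low[6]=1,low[7]=7,low[8]=6); scc=(scc[0]=?,scc[1]=?,scc[2]=?,scc[3]=?,scc[4]=0,scc[5]=?,scc[6]=?,scc[7]=1,scc[8]=2)
step 8: low=(low[0]=0,low[1]=?,low[2]=1,low[3]=0,low[4]=4,low[5]=1,low[6]=1,low[7]=7,low[8]=6); scc=(scc[0]=3,scc[1]=?,scc[2]=3,scc[3]=3,scc[4]=0,scc[5]=3,scc[6]=3,scc[7]=1,scc[8]=2)
step 9: low=(low[0]=0,low[1]=8,low[2]=1,low[3]=0,low[4]=4,low[5]=1,low[6]=1,low[7]=7,low[8]=6); scc=(scc[0]=3,scc[1]=4,scc[2]=3,scc[3]=3,scc[4]=0,scc[5]=3,scc[6]=3,scc[7]=1,scc[8]=2)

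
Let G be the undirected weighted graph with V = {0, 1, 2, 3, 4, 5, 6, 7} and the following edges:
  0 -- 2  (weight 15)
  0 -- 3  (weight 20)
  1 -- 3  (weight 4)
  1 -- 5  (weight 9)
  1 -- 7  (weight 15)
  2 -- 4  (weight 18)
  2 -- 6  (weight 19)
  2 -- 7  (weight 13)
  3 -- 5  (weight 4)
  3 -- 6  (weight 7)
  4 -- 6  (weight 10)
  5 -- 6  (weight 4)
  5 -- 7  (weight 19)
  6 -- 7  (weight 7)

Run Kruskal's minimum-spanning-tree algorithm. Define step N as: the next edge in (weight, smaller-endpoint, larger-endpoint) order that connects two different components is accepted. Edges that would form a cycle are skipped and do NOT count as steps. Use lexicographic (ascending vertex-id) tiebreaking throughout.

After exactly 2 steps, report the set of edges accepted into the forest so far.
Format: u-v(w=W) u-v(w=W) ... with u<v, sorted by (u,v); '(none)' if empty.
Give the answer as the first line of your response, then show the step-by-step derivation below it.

1-3(w=4) 3-5(w=4)

step 1: add edge 1-3 (w=4); MST = {1-3(w=4)}
step 2: add edge 3-5 (w=4); MST = {1-3(w=4) 3-5(w=4)}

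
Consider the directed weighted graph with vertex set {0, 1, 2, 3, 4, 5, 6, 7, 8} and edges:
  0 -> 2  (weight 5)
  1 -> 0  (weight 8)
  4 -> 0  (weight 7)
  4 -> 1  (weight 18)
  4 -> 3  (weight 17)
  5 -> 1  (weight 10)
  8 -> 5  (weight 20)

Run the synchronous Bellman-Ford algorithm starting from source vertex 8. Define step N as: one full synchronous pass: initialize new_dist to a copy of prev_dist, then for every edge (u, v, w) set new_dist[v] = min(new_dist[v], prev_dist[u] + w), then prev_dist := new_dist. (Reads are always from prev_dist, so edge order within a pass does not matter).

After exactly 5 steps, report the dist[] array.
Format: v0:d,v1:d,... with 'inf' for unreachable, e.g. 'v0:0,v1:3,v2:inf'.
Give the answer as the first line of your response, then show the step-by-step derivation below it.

v0:38,v1:30,v2:43,v3:inf,v4:inf,v5:20,v6:inf,v7:inf,v8:0

step 1: dist = v0:inf,v1:inf,v2:inf,v3:inf,v4:inf,v5:20,v6:inf,v7:inf,v8:0
step 2: dist = v0:inf,v1:30,v2:inf,v3:inf,v4:inf,v5:20,v6:inf,v7:inf,v8:0
step 3: dist = v0:38,v1:30,v2:inf,v3:inf,v4:inf,v5:20,v6:inf,v7:inf,v8:0
step 4: dist = v0:38,v1:30,v2:43,v3:inf,v4:inf,v5:20,v6:inf,v7:inf,v8:0
step 5: dist = v0:38,v1:30,v2:43,v3:inf,v4:inf,v5:20,v6:inf,v7:inf,v8:0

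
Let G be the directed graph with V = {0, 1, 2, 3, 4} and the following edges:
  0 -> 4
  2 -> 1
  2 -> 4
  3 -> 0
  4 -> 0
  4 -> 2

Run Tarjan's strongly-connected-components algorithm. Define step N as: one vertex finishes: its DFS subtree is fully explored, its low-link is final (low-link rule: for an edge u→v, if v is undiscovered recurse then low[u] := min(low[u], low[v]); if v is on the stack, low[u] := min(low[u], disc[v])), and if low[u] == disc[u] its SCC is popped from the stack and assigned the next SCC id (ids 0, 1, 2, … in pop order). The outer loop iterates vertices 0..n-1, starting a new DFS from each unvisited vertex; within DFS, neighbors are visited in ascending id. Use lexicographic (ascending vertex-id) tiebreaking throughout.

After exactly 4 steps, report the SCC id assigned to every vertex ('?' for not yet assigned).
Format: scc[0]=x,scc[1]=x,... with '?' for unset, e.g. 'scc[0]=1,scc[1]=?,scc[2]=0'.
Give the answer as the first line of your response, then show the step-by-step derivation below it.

scc[0]=1,scc[1]=0,scc[2]=1,scc[3]=?,scc[4]=1

step 1: low=(low[0]=0,low[1]=3,low[2]=2,low[3]=?,low[4]=0); scc=(scc[0]=?,scc[1]=0,scc[2]=?,scc[3]=?,scc[4]=?)
step 2: low=(low[0]=0,low[1]=3,low[2]=1,low[3]=?,low[4]=0); scc=(scc[0]=?,scc[1]=0,scc[2]=?,scc[3]=?,scc[4]=?)
step 3: low=(low[0]=0,low[1]=3,low[2]=1,low[3]=?,low[4]=0); scc=(scc[0]=?,scc[1]=0,scc[2]=?,scc[3]=?,scc[4]=?)
step 4: low=(low[0]=0,low[1]=3,low[2]=1,low[3]=?,low[4]=0); scc=(scc[0]=1,scc[1]=0,scc[2]=1,scc[3]=?,scc[4]=1)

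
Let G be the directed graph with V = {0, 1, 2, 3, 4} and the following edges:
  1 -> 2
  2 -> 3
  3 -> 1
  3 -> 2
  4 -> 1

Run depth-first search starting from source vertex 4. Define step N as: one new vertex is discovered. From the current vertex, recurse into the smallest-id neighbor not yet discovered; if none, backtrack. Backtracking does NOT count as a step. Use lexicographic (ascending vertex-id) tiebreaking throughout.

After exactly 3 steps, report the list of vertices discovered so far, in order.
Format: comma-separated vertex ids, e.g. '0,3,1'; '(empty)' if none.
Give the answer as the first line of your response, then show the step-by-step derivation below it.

4,1,2

step 1: discover 4; path=4; order=4
step 2: discover 1; path=4>1; order=4,1
step 3: discover 2; path=4>1>2; order=4,1,2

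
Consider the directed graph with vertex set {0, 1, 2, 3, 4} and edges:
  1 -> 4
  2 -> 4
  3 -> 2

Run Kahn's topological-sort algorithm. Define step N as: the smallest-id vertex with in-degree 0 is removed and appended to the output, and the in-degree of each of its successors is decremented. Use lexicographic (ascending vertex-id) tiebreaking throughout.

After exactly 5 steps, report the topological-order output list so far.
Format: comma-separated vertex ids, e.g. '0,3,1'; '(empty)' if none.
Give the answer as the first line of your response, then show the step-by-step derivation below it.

0,1,3,2,4

step 1: output 0; order=[0]; indeg=(0,0,1,0,2)
step 2: output 1; order=[0,1]; indeg=(0,0,1,0,1)
step 3: output 3; order=[0,1,3]; indeg=(0,0,0,0,1)
step 4: output 2; order=[0,1,3,2]; indeg=(0,0,0,0,0)
step 5: output 4; order=[0,1,3,2,4]; indeg=(0,0,0,0,0)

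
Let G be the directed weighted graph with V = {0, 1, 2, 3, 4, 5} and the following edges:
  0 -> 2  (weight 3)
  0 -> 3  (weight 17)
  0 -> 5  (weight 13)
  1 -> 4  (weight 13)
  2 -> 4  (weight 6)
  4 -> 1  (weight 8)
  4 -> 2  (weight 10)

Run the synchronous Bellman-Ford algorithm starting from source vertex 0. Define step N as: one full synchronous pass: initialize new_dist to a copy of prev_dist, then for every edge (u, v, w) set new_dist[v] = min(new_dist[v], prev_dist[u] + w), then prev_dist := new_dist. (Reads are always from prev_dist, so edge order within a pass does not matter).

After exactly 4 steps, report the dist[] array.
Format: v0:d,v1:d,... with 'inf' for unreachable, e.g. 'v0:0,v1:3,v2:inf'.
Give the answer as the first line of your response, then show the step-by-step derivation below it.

v0:0,v1:17,v2:3,v3:17,v4:9,v5:13

step 1: dist = v0:0,v1:inf,v2:3,v3:17,v4:inf,v5:13
step 2: dist = v0:0,v1:inf,v2:3,v3:17,v4:9,v5:13
step 3: dist = v0:0,v1:17,v2:3,v3:17,v4:9,v5:13
step 4: dist = v0:0,v1:17,v2:3,v3:17,v4:9,v5:13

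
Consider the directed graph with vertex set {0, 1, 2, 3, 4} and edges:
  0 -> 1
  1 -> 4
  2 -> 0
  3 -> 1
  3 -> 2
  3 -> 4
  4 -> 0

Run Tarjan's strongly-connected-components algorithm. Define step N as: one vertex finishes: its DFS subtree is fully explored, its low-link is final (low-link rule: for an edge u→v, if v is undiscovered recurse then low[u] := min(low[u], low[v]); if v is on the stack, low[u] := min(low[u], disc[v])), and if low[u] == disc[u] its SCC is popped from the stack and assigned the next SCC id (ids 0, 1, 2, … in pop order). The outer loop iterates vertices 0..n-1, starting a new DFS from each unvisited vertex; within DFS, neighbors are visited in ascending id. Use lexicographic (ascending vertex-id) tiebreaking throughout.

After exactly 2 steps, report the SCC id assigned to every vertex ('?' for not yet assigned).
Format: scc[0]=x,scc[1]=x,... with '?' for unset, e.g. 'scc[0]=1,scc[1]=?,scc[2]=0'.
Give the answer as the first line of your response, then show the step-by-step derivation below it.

scc[0]=?,scc[1]=?,scc[2]=?,scc[3]=?,scc[4]=?

step 1: low=(low[0]=0,low[1]=1,low[2]=?,low[3]=?,low[4]=0); scc=(scc[0]=?,scc[1]=?,scc[2]=?,scc[3]=?,scc[4]=?)
step 2: low=(low[0]=0,low[1]=0,low[2]=?,low[3]=?,low[4]=0); scc=(scc[0]=?,scc[1]=?,scc[2]=?,scc[3]=?,scc[4]=?)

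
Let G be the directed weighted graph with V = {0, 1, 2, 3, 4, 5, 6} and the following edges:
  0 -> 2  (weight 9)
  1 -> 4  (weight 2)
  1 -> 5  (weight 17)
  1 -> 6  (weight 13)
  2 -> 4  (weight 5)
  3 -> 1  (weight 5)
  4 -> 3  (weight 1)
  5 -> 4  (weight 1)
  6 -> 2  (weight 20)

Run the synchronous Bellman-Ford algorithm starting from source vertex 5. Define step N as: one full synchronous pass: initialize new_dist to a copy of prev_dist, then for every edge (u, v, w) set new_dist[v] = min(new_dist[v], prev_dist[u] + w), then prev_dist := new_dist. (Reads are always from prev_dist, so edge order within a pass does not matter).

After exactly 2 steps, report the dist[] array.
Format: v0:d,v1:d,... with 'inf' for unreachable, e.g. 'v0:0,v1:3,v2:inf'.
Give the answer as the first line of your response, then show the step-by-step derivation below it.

v0:inf,v1:inf,v2:inf,v3:2,v4:1,v5:0,v6:inf

step 1: dist = v0:inf,v1:inf,v2:inf,v3:inf,v4:1,v5:0,v6:inf
step 2: dist = v0:inf,v1:inf,v2:inf,v3:2,v4:1,v5:0,v6:inf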